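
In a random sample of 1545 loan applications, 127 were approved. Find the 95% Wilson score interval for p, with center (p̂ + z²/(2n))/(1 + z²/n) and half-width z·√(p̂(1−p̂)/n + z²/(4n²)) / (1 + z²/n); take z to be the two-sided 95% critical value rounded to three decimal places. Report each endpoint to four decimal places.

p̂ = 127/1545 = 0.08220; z = 1.960, so z² = 3.841600.
1 + z²/n = 1.002486.
Adjusted center: (0.08220 + z²/(2n))/1.002486 = 0.08324.
Radicand: p̂(1−p̂)/n + z²/(4n²) = 0.000048831 + 0.000000402 = 0.000049233.
Half-width = z·√(radicand)/denom = 1.960·0.007017/1.002486 = 0.01372.
CI: 0.08324 ± 0.01372 = (0.0695, 0.0970).

(0.0695, 0.0970)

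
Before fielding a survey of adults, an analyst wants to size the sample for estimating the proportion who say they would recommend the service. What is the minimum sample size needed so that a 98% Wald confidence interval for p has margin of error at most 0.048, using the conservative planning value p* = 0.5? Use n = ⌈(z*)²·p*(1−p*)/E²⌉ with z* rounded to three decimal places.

z* = 2.326 at the 98% level.
p*(1−p*) = 0.2500.
Required n before rounding: 5.410276 × 0.2500 / 0.048² = 587.053.
⌈587.053⌉ = 588.

n = 588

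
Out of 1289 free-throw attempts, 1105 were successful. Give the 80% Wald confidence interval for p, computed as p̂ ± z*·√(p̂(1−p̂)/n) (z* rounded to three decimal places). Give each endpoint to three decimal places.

(0.845, 0.870)

p̂ = 1105/1289 = 0.85725.
SE(p̂) = √(0.85725·0.14275/1289) = 0.009743.
For 80% confidence, z* = 1.282.
Margin = 1.282·0.009743 = 0.01249.
So the interval runs from 0.845 to 0.870.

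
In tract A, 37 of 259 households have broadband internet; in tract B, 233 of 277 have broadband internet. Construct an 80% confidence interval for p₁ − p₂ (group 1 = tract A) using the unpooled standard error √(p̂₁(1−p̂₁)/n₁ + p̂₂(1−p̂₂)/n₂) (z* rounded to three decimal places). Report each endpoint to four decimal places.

(-0.7379, -0.6587)

p̂₁ = 37/259 = 0.14286, p̂₂ = 233/277 = 0.84116; p̂₁ − p̂₂ = -0.69830.
SE = √(0.000472776 + 0.000482358) = √0.000955134 = 0.030905.
For 80% confidence, z* = 1.282. Margin = 1.282·0.030905 = 0.03962.
Interval: -0.69830 ± 0.03962 → (-0.7379, -0.6587).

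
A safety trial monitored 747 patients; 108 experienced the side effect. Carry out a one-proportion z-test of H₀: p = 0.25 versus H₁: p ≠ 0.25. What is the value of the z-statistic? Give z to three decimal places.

z = -6.654

The sample proportion is 108/747 = 0.14458.
Null standard error: √(0.25·0.75/747) = √0.000251004 = 0.015843.
z = (0.14458 − 0.25)/0.015843 = -0.10542/0.015843 = -6.654.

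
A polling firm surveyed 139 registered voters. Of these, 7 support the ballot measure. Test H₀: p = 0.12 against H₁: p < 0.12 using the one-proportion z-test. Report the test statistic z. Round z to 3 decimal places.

z = -2.527

With x = 7 successes in n = 139, p̂ = 0.05036.
Under H₀, SE = √(p₀(1−p₀)/n) = √(0.12·0.88/139) = √0.000759712 = 0.027563.
z = (p̂ − p₀)/SE = (0.05036 − 0.12)/0.027563 = -2.527.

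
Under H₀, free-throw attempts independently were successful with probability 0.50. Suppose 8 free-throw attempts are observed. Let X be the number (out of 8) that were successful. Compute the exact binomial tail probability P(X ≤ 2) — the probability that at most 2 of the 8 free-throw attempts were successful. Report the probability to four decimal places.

P = 0.1445

X is binomial with n = 8 and p = 0.50.
P(X ≤ 2) = C(8,0)·0.50^0·0.50^8 + C(8,1)·0.50^1·0.50^7 + C(8,2)·0.50^2·0.50^6.
= 0.003906 + 0.031250 + 0.109375 = 0.1445.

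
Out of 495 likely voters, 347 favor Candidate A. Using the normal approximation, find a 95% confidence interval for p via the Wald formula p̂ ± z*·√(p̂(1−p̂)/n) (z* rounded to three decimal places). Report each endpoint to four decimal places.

(0.6607, 0.7413)

The sample proportion is 347/495 = 0.70101.
SE = √(p̂(1−p̂)/n) = √(0.209595/495) = 0.020577.
For 95% confidence, z* = 1.960.
Margin of error: 1.960 × 0.020577 = 0.04033.
Interval: 0.70101 ± 0.04033 → (0.6607, 0.7413).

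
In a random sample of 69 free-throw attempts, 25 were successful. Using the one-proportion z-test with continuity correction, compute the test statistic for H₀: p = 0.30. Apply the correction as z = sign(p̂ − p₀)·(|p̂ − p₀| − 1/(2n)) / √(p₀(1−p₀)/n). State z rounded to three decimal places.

Sample proportion p̂ = 25/69 = 0.36232. p̂ − p₀ = 0.062319.
1/(2n) = 0.007246.
Corrected numerator: |0.062319| − 0.007246 = 0.055073.
Under H₀, SE = √(p₀(1−p₀)/n) = √(0.30·0.70/69) = √0.003043478 = 0.055168.
z = (+)0.055073/0.055168 = 0.998.

z = 0.998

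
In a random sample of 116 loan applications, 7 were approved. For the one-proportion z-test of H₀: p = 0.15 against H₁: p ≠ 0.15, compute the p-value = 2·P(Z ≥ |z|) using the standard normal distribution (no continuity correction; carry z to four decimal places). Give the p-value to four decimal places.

p̂ = 7/116 = 0.06034.
SE₀ = √(0.15·0.85/116) = 0.033153.
Test statistic (full precision, shown to 4 dp): z = (7/116 − 0.15)/SE₀ ≈ -2.7043.
From the standard normal, 2·P(Z ≥ |z|) = 0.0068.

p-value = 0.0068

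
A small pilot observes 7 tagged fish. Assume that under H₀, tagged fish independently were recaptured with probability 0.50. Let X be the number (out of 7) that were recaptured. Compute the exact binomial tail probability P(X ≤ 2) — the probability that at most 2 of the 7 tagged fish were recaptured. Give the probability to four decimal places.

X is binomial with n = 7 and p = 0.50.
P(X ≤ 2) = C(7,0)·0.50^0·0.50^7 + C(7,1)·0.50^1·0.50^6 + C(7,2)·0.50^2·0.50^5.
= 0.007812 + 0.054688 + 0.164062 = 0.2266.

P = 0.2266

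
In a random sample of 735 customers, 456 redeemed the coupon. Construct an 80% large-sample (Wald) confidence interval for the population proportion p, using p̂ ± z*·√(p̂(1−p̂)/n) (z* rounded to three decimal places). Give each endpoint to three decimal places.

(0.597, 0.643)

With x = 456 successes in n = 735, p̂ = 0.62041.
SE = √(p̂(1−p̂)/n) = √(0.235502/735) = 0.017900.
z* = 1.282 at the 80% level.
Margin of error: 1.282 × 0.017900 = 0.02295.
Interval: 0.62041 ± 0.02295 → (0.597, 0.643).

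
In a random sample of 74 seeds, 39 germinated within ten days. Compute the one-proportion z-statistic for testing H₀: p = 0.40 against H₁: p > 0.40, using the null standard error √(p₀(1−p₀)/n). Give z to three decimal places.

p̂ = 39/74 = 0.52703.
Under H₀, SE = √(p₀(1−p₀)/n) = √(0.40·0.60/74) = √0.003243243 = 0.056949.
z = (0.52703 − 0.40)/0.056949 = 0.12703/0.056949 = 2.231.

z = 2.231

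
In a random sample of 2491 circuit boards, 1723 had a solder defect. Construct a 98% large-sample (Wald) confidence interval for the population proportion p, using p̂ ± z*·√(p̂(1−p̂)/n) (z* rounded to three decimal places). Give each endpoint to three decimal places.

(0.670, 0.713)

Sample proportion p̂ = 1723/2491 = 0.69169.
Standard error of p̂: √(0.213255/2491) = √0.000085610 = 0.009253.
z* = 2.326 at the 98% level.
Margin = 2.326·0.009253 = 0.02152.
CI: 0.69169 ± 0.02152 = (0.670, 0.713).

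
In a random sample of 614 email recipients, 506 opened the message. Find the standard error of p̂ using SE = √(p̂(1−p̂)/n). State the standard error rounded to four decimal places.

SE = 0.0154

Sample proportion p̂ = 506/614 = 0.82410.
p̂(1−p̂) = 0.82410·0.17590 = 0.144959.
SE = √(0.144959/614) = √0.000236090 = 0.0154.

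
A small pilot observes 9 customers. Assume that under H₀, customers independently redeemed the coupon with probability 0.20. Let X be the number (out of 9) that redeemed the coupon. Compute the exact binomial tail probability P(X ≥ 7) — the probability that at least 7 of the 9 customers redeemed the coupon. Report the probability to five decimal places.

P = 0.00031

X is binomial with n = 9 and p = 0.20.
P(X ≥ 7) = C(9,7)·0.20^7·0.80^2 + C(9,8)·0.20^8·0.80^1 + C(9,9)·0.20^9·0.80^0.
= 0.000295 + 0.000018 + 0.000001 = 0.00031.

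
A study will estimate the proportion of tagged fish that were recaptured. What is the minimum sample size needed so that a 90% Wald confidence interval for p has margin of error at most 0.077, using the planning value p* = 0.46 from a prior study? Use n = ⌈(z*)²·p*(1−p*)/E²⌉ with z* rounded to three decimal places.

n = 114

For 90% confidence, z* = 1.645.
p*(1−p*) = 0.2484.
(z*)²·p*(1−p*)/E² = 2.706025·0.2484/0.005929 = 113.371.
Rounding up, n = 114.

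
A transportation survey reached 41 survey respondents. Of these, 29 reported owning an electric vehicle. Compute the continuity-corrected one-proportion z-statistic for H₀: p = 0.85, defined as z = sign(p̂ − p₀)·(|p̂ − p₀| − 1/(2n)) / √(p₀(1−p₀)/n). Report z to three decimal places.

The sample proportion is 29/41 = 0.70732. p̂ − p₀ = -0.142683.
1/(2n) = 0.012195.
Corrected numerator: |-0.142683| − 0.012195 = 0.130488.
Under H₀, SE = √(p₀(1−p₀)/n) = √(0.85·0.15/41) = √0.003109756 = 0.055765.
z = −0.130488/0.055765 = -2.340.

z = -2.340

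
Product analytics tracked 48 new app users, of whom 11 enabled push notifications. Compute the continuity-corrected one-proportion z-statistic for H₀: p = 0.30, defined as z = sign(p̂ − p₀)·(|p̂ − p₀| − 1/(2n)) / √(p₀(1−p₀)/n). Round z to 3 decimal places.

p̂ = 11/48 = 0.22917. p̂ − p₀ = -0.070833.
Continuity correction 1/(2n) = 1/96 = 0.010417.
Corrected numerator: |-0.070833| − 0.010417 = 0.060416.
Null standard error: √(0.30·0.70/48) = √0.004375000 = 0.066144.
z = −0.060416/0.066144 = -0.913.

z = -0.913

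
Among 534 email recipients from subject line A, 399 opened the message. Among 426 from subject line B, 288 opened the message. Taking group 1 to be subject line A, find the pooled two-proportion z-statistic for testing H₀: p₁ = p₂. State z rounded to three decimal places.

Sample proportions: p̂₁ = 399/534 = 0.74719 and p̂₂ = 288/426 = 0.67606.
Pooling: p̂ = 687/960 = 0.71562.
Pooled SE = √[0.2035059·0.00422008] ≈ 0.029305.
z = 0.07113/0.029305 = 2.427.

z = 2.427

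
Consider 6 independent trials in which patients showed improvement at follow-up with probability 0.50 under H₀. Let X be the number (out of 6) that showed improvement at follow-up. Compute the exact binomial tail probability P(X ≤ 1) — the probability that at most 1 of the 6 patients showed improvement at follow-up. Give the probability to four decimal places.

X is binomial with n = 6 and p = 0.50.
P(X ≤ 1) = C(6,0)·0.50^0·0.50^6 + C(6,1)·0.50^1·0.50^5.
= 0.015625 + 0.093750 = 0.1094.

P = 0.1094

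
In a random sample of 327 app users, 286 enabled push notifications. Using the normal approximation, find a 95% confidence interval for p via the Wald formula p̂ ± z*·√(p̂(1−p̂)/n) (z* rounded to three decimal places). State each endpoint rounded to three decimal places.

Sample proportion p̂ = 286/327 = 0.87462.
SE = √(p̂(1−p̂)/n) = √(0.109662/327) = 0.018313.
z* = 1.960 at the 95% level.
Margin = 1.960·0.018313 = 0.03589.
Interval: 0.87462 ± 0.03589 → (0.839, 0.911).

(0.839, 0.911)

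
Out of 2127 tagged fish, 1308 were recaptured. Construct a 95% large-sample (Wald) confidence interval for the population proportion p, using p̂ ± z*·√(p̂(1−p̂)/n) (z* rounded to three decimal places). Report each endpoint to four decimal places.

The sample proportion is 1308/2127 = 0.61495.
Standard error of p̂: √(0.236786/2127) = √0.000111324 = 0.010551.
z* = 1.960 at the 95% level.
Margin = 1.960·0.010551 = 0.02068.
Interval: 0.61495 ± 0.02068 → (0.5943, 0.6356).

(0.5943, 0.6356)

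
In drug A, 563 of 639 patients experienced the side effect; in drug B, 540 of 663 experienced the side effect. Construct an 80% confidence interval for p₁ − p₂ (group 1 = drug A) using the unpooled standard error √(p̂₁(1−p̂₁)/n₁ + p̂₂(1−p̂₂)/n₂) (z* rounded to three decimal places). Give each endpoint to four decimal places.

p̂₁ = 563/639 = 0.88106, p̂₂ = 540/663 = 0.81448; p̂₁ − p̂₂ = 0.06658.
Unpooled SE = √(p̂₁(1−p̂₁)/n₁ + p̂₂(1−p̂₂)/n₂) = √(0.000163991 + 0.000227907) = 0.019796.
For 80% confidence, z* = 1.282. Margin = 1.282·0.019796 = 0.02538.
CI: 0.06658 ± 0.02538 = (0.0412, 0.0920).

(0.0412, 0.0920)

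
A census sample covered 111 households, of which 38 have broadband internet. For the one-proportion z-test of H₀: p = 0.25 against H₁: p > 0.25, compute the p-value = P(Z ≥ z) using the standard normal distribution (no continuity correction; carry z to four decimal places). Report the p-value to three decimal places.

The sample proportion is 38/111 = 0.34234.
Null standard error: √(0.25·0.75/111) = √0.001689189 = 0.041100.
z = (p̂ − p₀)/SE = (38/111 − 0.25)/0.041100 ≈ 2.2468.
From the standard normal, P(Z ≥ z) = 0.012.

p-value = 0.012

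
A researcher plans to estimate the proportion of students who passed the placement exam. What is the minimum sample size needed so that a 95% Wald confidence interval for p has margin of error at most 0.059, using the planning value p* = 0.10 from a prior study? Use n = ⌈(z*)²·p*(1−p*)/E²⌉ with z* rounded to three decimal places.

n = 100

z* = 1.960 at the 95% level.
p*(1−p*) = 0.0900.
Required n before rounding: 3.841600 × 0.0900 / 0.059² = 99.323.
Rounding up, n = 100.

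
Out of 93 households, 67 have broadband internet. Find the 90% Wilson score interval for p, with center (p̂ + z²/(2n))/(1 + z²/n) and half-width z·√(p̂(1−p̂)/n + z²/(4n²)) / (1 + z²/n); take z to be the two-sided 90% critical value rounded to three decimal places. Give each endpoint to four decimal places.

p̂ = 67/93 = 0.72043; z = 1.645, so z² = 2.706025.
Denominator 1 + z²/n = 1 + 2.706025/93 = 1.029097.
Center = (0.72043 + 0.014549)/1.029097 = 0.71420.
Radicand: p̂(1−p̂)/n + z²/(4n²) = 0.002165705 + 0.000078218 = 0.002243923.
Half-width = z·√(radicand)/denom = 1.645·0.047370/1.029097 = 0.07572.
CI: 0.71420 ± 0.07572 = (0.6385, 0.7899).

(0.6385, 0.7899)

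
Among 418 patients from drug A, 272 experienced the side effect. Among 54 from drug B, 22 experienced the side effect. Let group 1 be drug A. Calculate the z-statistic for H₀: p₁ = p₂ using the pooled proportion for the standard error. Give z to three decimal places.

Sample proportions: p̂₁ = 272/418 = 0.65072 and p̂₂ = 22/54 = 0.40741.
Pooled p̂ = (272+22)/(418+54) = 294/472 = 0.62288.
SE = √[p̂(1−p̂)(1/n₁+1/n₂)] = √[0.62288·0.37712·(1/418+1/54)] ≈ 0.070085.
z = (p̂₁ − p̂₂)/SE = (0.65072 − 0.40741)/0.070085 = 0.24331/0.070085 = 3.472.

z = 3.472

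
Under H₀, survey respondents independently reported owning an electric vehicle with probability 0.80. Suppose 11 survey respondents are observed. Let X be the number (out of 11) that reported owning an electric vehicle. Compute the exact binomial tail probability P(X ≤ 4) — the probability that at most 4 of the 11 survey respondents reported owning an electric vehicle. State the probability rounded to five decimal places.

X ~ Binomial(n=11, p=0.80).
P(X ≤ 4) = Σ_{j=0}^{4} C(11,j)·0.80^j·0.20^{11−j}.
= 0.000000 + 0.000001 + 0.000018 + 0.000216 + 0.001730 = 0.00197.

P = 0.00197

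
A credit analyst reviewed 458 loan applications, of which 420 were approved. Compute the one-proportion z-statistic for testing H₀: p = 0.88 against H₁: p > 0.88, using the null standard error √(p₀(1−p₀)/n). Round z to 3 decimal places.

The sample proportion is 420/458 = 0.91703.
SE₀ = √(0.88·0.12/458) = 0.015184.
Test statistic: z = 0.03703/0.015184 = 2.439.

z = 2.439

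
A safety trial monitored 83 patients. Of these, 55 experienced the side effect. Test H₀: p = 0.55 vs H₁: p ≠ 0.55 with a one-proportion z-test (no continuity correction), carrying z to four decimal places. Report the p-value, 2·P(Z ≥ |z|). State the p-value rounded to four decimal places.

p̂ = 55/83 = 0.66265.
SE₀ = √(0.55·0.45/83) = 0.054607.
z = (p̂ − p₀)/SE = (55/83 − 0.55)/0.054607 ≈ 2.0629.
p-value = 2·P(Z ≥ |z|) with z = 2.0629 → 0.0391.

p-value = 0.0391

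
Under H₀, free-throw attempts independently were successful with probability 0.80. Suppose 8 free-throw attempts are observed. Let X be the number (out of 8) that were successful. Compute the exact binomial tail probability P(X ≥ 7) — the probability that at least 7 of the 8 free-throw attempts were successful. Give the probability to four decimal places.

X ~ Binomial(n=8, p=0.80).
P(X ≥ 7) = C(8,7)·0.80^7·0.20^1 + C(8,8)·0.80^8·0.20^0.
= 0.335544 + 0.167772 = 0.5033.

P = 0.5033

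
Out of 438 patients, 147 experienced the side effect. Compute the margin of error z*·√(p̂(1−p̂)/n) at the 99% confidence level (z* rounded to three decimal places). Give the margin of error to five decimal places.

The sample proportion is 147/438 = 0.33562.
Standard error of p̂: √(0.222978/438) = √0.000509082 = 0.022563.
z* = 2.576 at the 99% level.
Margin of error = z*·SE = 2.576 × 0.022563 = 0.05812.

ME = 0.05812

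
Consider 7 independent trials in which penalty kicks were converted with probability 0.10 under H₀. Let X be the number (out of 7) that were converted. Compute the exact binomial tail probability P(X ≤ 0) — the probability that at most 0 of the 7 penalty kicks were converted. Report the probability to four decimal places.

X ~ Binomial(n=7, p=0.10).
P(X ≤ 0) = C(7,0)·0.10^0·0.90^7.
= 0.478297 = 0.4783.

P = 0.4783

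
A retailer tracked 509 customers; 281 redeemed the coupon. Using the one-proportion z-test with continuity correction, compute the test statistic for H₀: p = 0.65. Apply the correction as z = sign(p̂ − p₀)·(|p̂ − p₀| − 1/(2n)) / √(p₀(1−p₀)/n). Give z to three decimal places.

p̂ = 281/509 = 0.55206. p̂ − p₀ = -0.097937.
1/(2n) = 0.000982.
Corrected numerator: |-0.097937| − 0.000982 = 0.096955.
SE₀ = √(0.65·0.35/509) = 0.021141.
z = −0.096955/0.021141 = -4.586.

z = -4.586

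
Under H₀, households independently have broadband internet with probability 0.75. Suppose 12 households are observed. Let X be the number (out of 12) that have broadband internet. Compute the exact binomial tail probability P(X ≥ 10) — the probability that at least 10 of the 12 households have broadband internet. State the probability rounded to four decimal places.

X is binomial with n = 12 and p = 0.75.
P(X ≥ 10) = C(12,10)·0.75^10·0.25^2 + C(12,11)·0.75^11·0.25^1 + C(12,12)·0.75^12·0.25^0.
= 0.232293 + 0.126705 + 0.031676 = 0.3907.

P = 0.3907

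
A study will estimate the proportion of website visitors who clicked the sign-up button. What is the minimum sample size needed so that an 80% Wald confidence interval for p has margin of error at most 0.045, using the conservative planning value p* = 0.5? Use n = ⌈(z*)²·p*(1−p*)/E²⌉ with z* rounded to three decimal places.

For 80% confidence, z* = 1.282.
p*(1−p*) = 0.50·0.50 = 0.2500.
(z*)²·p*(1−p*)/E² = 1.643524·0.2500/0.002025 = 202.904.
⌈202.904⌉ = 203.

n = 203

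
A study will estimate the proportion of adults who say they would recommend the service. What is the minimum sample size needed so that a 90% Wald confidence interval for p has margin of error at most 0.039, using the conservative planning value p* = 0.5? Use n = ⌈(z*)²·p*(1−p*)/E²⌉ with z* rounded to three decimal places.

n = 445

For 90% confidence, z* = 1.645.
p*(1−p*) = 0.50·0.50 = 0.2500.
(z*)²·p*(1−p*)/E² = 2.706025·0.2500/0.001521 = 444.777.
Rounding up, n = 445.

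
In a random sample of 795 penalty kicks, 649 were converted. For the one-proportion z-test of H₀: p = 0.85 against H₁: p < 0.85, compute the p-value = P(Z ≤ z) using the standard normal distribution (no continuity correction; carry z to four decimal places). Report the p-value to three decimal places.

p-value = 0.004

With x = 649 successes in n = 795, p̂ = 0.81635.
Null standard error: √(0.85·0.15/795) = √0.000160377 = 0.012664.
z = (p̂ − p₀)/SE = (649/795 − 0.85)/0.012664 ≈ -2.6570.
From the standard normal, P(Z ≤ z) = 0.004.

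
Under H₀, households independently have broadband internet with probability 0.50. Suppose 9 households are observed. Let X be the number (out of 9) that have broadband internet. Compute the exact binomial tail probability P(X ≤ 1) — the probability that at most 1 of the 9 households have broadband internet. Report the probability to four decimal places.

P = 0.0195

X ~ Binomial(n=9, p=0.50).
P(X ≤ 1) = C(9,0)·0.50^0·0.50^9 + C(9,1)·0.50^1·0.50^8.
= 0.001953 + 0.017578 = 0.0195.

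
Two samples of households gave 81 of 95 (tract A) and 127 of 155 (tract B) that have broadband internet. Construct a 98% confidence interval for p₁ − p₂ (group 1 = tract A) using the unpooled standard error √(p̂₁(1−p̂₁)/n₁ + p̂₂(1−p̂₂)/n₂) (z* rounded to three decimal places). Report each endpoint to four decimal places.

(-0.0777, 0.1443)

p̂₁ = 81/95 = 0.85263, p̂₂ = 127/155 = 0.81935; p̂₁ − p̂₂ = 0.03328.
Unpooled SE = √(p̂₁(1−p̂₁)/n₁ + p̂₂(1−p̂₂)/n₂) = √(0.001322642 + 0.000954919) = 0.047724.
For 98% confidence, z* = 2.326. Margin = 2.326·0.047724 = 0.11101.
Interval: 0.03328 ± 0.11101 → (-0.0777, 0.1443).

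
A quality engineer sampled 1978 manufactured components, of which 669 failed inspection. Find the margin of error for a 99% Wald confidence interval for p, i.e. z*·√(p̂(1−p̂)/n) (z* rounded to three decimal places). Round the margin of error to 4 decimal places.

ME = 0.0274

Sample proportion p̂ = 669/1978 = 0.33822.
SE(p̂) = √(0.33822·0.66178/1978) = 0.010638.
For 99% confidence, z* = 2.576.
ME = 2.576·0.010638 = 0.0274.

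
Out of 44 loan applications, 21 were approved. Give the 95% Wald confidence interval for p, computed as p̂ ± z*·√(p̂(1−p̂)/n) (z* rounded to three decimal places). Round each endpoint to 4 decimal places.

(0.3297, 0.6249)

With x = 21 successes in n = 44, p̂ = 0.47727.
SE(p̂) = √(0.47727·0.52273/44) = 0.075300.
For 95% confidence, z* = 1.960.
Margin of error: 1.960 × 0.075300 = 0.14759.
So the interval runs from 0.3297 to 0.6249.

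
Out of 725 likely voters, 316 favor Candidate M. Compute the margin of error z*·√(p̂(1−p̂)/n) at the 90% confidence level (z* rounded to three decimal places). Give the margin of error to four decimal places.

With x = 316 successes in n = 725, p̂ = 0.43586.
SE(p̂) = √(0.43586·0.56414/725) = 0.018416.
The 90% critical value is z* = 1.645.
ME = 1.645·0.018416 = 0.0303.

ME = 0.0303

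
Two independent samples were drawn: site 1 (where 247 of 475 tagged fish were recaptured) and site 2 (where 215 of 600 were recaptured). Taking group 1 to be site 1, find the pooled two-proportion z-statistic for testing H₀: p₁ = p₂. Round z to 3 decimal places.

p̂₁ = 247/475 = 0.52000, p̂₂ = 215/600 = 0.35833.
Pooled p̂ = (247+215)/(475+600) = 462/1075 = 0.42977.
SE = √[p̂(1−p̂)(1/n₁+1/n₂)] = √[0.42977·0.57023·(1/475+1/600)] ≈ 0.030404.
z = 0.16167/0.030404 = 5.317.

z = 5.317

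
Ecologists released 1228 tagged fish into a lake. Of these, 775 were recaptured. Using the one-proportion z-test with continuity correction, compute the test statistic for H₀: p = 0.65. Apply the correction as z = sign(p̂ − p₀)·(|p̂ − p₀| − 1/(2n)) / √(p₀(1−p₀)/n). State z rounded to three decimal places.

z = -1.358

The sample proportion is 775/1228 = 0.63111. p̂ − p₀ = -0.018893.
Continuity correction 1/(2n) = 1/2456 = 0.000407.
Corrected numerator: |-0.018893| − 0.000407 = 0.018486.
Null standard error: √(0.65·0.35/1228) = √0.000185261 = 0.013611.
z = (−)0.018486/0.013611 = -1.358.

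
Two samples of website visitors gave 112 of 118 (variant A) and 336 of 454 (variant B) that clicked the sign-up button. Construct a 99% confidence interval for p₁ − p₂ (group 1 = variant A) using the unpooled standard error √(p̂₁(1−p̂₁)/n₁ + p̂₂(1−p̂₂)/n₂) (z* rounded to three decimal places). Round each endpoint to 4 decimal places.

p̂₁ = 0.94915, p̂₂ = 0.74009, so the observed difference is 0.20906.
Unpooled SE = √(p̂₁(1−p̂₁)/n₁ + p̂₂(1−p̂₂)/n₂) = √(0.000409000 + 0.000423695) = 0.028856.
The 99% critical value is z* = 2.576. Margin of error = 0.07433.
Interval: 0.20906 ± 0.07433 → (0.1347, 0.2834).

(0.1347, 0.2834)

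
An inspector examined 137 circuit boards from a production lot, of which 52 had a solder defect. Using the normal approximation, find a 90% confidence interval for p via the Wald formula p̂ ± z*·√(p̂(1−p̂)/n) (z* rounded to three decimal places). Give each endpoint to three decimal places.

(0.311, 0.448)

p̂ = 52/137 = 0.37956.
Standard error of p̂: √(0.235495/137) = √0.001718939 = 0.041460.
For 90% confidence, z* = 1.645.
Margin of error: 1.645 × 0.041460 = 0.06820.
So the interval runs from 0.311 to 0.448.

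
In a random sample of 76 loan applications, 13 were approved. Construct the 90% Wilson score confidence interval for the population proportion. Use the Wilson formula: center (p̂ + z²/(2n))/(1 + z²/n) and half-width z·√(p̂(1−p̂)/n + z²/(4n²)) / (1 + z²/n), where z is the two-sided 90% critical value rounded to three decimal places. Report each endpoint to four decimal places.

Here p̂ = 13/76 = 0.17105 and z = 1.645 (z² = 2.706025).
1 + z²/n = 1.035606.
Center = (0.17105 + 0.017803)/1.035606 = 0.18236.
Radicand: p̂(1−p̂)/n + z²/(4n²) = 0.001865706 + 0.000117124 = 0.001982830.
Half-width = z·√(radicand)/denom = 1.645·0.044529/1.035606 = 0.07073.
CI: 0.18236 ± 0.07073 = (0.1116, 0.2531).

(0.1116, 0.2531)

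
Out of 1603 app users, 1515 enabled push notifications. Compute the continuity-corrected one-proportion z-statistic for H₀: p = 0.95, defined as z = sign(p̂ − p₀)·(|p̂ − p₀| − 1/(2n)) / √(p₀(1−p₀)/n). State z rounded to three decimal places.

With x = 1515 successes in n = 1603, p̂ = 0.94510. p̂ − p₀ = -0.004897.
Continuity correction 1/(2n) = 1/3206 = 0.000312.
Corrected numerator: |-0.004897| − 0.000312 = 0.004585.
Under H₀, SE = √(p₀(1−p₀)/n) = √(0.95·0.05/1603) = √0.000029632 = 0.005444.
z = −0.004585/0.005444 = -0.842.

z = -0.842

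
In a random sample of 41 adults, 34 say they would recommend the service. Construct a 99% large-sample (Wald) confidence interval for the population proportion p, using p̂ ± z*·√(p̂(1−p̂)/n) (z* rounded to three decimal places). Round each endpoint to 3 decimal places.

(0.678, 0.981)

p̂ = 34/41 = 0.82927.
SE(p̂) = √(0.82927·0.17073/41) = 0.058764.
z* = 2.576 at the 99% level.
Margin of error: 2.576 × 0.058764 = 0.15138.
Interval: 0.82927 ± 0.15138 → (0.678, 0.981).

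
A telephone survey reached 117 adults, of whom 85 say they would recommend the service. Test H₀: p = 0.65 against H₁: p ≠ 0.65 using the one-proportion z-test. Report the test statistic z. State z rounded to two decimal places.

z = 1.73

The sample proportion is 85/117 = 0.72650.
Under H₀, SE = √(p₀(1−p₀)/n) = √(0.65·0.35/117) = √0.001944444 = 0.044096.
Test statistic: z = 0.07650/0.044096 = 1.73.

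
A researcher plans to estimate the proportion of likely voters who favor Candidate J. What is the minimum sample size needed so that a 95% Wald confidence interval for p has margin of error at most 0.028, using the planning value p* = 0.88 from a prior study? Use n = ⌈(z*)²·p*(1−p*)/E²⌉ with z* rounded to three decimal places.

n = 518

z* = 1.960 at the 95% level.
p*(1−p*) = 0.88·0.12 = 0.1056.
Required n before rounding: 3.841600 × 0.1056 / 0.028² = 517.440.
⌈517.440⌉ = 518.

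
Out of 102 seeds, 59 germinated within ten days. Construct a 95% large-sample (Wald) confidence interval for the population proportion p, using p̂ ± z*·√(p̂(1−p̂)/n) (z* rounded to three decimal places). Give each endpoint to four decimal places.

p̂ = 59/102 = 0.57843.
SE(p̂) = √(0.57843·0.42157/102) = 0.048894.
For 95% confidence, z* = 1.960.
Margin of error: 1.960 × 0.048894 = 0.09583.
CI: 0.57843 ± 0.09583 = (0.4826, 0.6743).

(0.4826, 0.6743)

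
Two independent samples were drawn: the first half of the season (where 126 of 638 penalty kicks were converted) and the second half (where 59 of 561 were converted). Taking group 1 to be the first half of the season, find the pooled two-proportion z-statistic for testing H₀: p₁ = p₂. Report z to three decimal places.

p̂₁ = 126/638 = 0.19749, p̂₂ = 59/561 = 0.10517.
Pooling: p̂ = 185/1199 = 0.15430.
Pooled SE = √[0.1304882·0.00334993] ≈ 0.020908.
z = (p̂₁ − p̂₂)/SE = (0.19749 − 0.10517)/0.020908 = 0.09232/0.020908 = 4.416.

z = 4.416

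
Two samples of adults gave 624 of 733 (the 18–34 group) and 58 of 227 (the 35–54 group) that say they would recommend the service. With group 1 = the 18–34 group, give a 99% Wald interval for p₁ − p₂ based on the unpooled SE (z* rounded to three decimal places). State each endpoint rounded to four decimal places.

(0.5139, 0.6777)

p̂₁ = 0.85130, p̂₂ = 0.25551, so the observed difference is 0.59579.
Unpooled SE = √(p̂₁(1−p̂₁)/n₁ + p̂₂(1−p̂₂)/n₂) = √(0.000172703 + 0.000837987) = 0.031791.
The 99% critical value is z* = 2.576. Margin of error = 0.08189.
CI: 0.59579 ± 0.08189 = (0.5139, 0.6777).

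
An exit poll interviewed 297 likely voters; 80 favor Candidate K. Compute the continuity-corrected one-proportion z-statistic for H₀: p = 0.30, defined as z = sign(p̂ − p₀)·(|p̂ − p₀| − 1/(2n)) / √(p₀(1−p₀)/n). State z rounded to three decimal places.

z = -1.089

The sample proportion is 80/297 = 0.26936. p̂ − p₀ = -0.030640.
Continuity correction 1/(2n) = 1/594 = 0.001684.
Corrected numerator: |-0.030640| − 0.001684 = 0.028956.
Under H₀, SE = √(p₀(1−p₀)/n) = √(0.30·0.70/297) = √0.000707071 = 0.026591.
z = (−)0.028956/0.026591 = -1.089.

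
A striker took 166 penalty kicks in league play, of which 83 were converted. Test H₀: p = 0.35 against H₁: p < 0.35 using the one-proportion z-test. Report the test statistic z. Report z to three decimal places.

z = 4.052

With x = 83 successes in n = 166, p̂ = 0.50000.
Under H₀, SE = √(p₀(1−p₀)/n) = √(0.35·0.65/166) = √0.001370482 = 0.037020.
Test statistic: z = 0.15000/0.037020 = 4.052.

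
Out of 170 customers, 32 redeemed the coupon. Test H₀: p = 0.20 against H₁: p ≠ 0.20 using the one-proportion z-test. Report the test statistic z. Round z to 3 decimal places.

The sample proportion is 32/170 = 0.18824.
SE₀ = √(0.20·0.80/170) = 0.030679.
z = (p̂ − p₀)/SE = (0.18824 − 0.20)/0.030679 = -0.383.

z = -0.383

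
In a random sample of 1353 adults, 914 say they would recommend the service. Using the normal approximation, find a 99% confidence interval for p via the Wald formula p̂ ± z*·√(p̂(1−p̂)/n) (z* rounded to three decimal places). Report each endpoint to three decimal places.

With x = 914 successes in n = 1353, p̂ = 0.67554.
SE = √(p̂(1−p̂)/n) = √(0.219187/1353) = 0.012728.
For 99% confidence, z* = 2.576.
Margin = 2.576·0.012728 = 0.03279.
CI: 0.67554 ± 0.03279 = (0.643, 0.708).

(0.643, 0.708)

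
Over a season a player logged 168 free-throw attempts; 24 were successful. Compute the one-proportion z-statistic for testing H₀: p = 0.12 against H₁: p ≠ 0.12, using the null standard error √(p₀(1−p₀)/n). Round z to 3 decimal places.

z = 0.912

With x = 24 successes in n = 168, p̂ = 0.14286.
Null standard error: √(0.12·0.88/168) = √0.000628571 = 0.025071.
z = (p̂ − p₀)/SE = (0.14286 − 0.12)/0.025071 = 0.912.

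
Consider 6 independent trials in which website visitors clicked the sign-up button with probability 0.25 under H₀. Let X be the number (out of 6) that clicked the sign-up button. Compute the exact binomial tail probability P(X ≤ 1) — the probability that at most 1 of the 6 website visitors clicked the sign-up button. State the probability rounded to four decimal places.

P = 0.5339

X ~ Binomial(n=6, p=0.25).
P(X ≤ 1) = C(6,0)·0.25^0·0.75^6 + C(6,1)·0.25^1·0.75^5.
= 0.177979 + 0.355957 = 0.5339.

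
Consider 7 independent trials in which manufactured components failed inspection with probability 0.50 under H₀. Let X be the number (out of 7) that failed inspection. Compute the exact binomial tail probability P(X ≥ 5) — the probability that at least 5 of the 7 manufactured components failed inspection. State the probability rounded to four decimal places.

X is binomial with n = 7 and p = 0.50.
P(X ≥ 5) = C(7,5)·0.50^5·0.50^2 + C(7,6)·0.50^6·0.50^1 + C(7,7)·0.50^7·0.50^0.
= 0.164062 + 0.054688 + 0.007812 = 0.2266.

P = 0.2266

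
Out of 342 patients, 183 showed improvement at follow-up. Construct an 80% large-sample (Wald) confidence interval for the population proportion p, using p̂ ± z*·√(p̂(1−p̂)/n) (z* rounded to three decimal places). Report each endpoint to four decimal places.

(0.5005, 0.5697)

The sample proportion is 183/342 = 0.53509.
Standard error of p̂: √(0.248769/342) = √0.000727394 = 0.026970.
For 80% confidence, z* = 1.282.
Margin of error: 1.282 × 0.026970 = 0.03458.
CI: 0.53509 ± 0.03458 = (0.5005, 0.5697).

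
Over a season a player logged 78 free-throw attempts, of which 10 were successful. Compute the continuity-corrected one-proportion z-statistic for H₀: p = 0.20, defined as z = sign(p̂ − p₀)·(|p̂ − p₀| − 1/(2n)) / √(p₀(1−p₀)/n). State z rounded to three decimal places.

The sample proportion is 10/78 = 0.12821. p̂ − p₀ = -0.071795.
Continuity correction 1/(2n) = 1/156 = 0.006410.
Corrected numerator: |-0.071795| − 0.006410 = 0.065385.
Under H₀, SE = √(p₀(1−p₀)/n) = √(0.20·0.80/78) = √0.002051282 = 0.045291.
z = (−)0.065385/0.045291 = -1.444.

z = -1.444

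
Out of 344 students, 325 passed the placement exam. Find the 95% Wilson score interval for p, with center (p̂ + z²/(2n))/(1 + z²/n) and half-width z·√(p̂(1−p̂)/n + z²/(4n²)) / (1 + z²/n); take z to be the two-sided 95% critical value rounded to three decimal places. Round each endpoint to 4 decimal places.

(0.9154, 0.9644)

Here p̂ = 325/344 = 0.94477 and z = 1.960 (z² = 3.841600).
1 + z²/n = 1.011167.
Adjusted center: (0.94477 + z²/(2n))/1.011167 = 0.93986.
Radicand: p̂(1−p̂)/n + z²/(4n²) = 0.000151692 + 0.000008116 = 0.000159808.
Half-width = z·√(radicand)/denom = 1.960·0.012641/1.011167 = 0.02450.
Interval: 0.93986 ± 0.02450 → (0.9154, 0.9644).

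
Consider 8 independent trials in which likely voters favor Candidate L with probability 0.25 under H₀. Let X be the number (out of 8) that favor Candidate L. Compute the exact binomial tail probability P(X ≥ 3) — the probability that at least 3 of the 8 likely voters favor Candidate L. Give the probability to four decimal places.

X ~ Binomial(n=8, p=0.25).
P(X ≥ 3) = Σ_{j=3}^{8} C(8,j)·0.25^j·0.75^{8−j}.
= 0.207642 + 0.086517 + 0.023071 + 0.003845 + 0.000366 + 0.000015 = 0.3215.

P = 0.3215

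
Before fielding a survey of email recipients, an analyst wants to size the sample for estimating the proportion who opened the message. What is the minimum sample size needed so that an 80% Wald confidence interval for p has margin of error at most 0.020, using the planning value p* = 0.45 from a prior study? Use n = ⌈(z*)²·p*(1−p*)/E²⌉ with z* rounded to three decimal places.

z* = 1.282 at the 80% level.
p*(1−p*) = 0.2475.
Required n before rounding: 1.643524 × 0.2475 / 0.020² = 1016.930.
Rounding up, n = 1017.

n = 1017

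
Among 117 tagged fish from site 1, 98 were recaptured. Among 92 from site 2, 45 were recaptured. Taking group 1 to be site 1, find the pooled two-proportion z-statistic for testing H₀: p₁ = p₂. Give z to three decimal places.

Sample proportions: p̂₁ = 98/117 = 0.83761 and p̂₂ = 45/92 = 0.48913.
Pooling: p̂ = 143/209 = 0.68421.
Pooled SE = √[0.2160665·0.01941657] ≈ 0.064771.
z = 0.34848/0.064771 = 5.380.

z = 5.380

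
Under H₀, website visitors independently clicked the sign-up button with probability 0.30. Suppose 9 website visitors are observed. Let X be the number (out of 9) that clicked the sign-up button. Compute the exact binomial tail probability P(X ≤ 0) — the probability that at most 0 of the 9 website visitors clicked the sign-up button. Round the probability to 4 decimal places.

P = 0.0404

X ~ Binomial(n=9, p=0.30).
P(X ≤ 0) = C(9,0)·0.30^0·0.70^9.
= 0.040354 = 0.0404.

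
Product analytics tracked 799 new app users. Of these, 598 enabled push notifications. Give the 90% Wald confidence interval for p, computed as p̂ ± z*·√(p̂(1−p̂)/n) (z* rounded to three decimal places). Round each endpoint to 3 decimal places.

Sample proportion p̂ = 598/799 = 0.74844.
SE = √(p̂(1−p̂)/n) = √(0.188280/799) = 0.015351.
z* = 1.645 at the 90% level.
Margin = 1.645·0.015351 = 0.02525.
So the interval runs from 0.723 to 0.774.

(0.723, 0.774)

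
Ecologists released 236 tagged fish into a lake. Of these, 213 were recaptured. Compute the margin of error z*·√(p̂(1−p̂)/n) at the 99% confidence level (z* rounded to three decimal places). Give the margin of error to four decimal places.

ME = 0.0497

p̂ = 213/236 = 0.90254.
Standard error of p̂: √(0.087960/236) = √0.000372710 = 0.019306.
For 99% confidence, z* = 2.576.
Margin of error = z*·SE = 2.576 × 0.019306 = 0.0497.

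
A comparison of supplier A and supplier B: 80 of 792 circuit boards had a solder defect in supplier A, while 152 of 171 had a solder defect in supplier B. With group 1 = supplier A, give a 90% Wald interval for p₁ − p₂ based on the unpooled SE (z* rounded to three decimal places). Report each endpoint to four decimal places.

(-0.8312, -0.7446)

p̂₁ = 0.10101, p̂₂ = 0.88889, so the observed difference is -0.78788.
Unpooled SE = √(p̂₁(1−p̂₁)/n₁ + p̂₂(1−p̂₂)/n₂) = √(0.000114655 + 0.000577576) = 0.026310.
For 90% confidence, z* = 1.645. Margin = 1.645·0.026310 = 0.04328.
Interval: -0.78788 ± 0.04328 → (-0.8312, -0.7446).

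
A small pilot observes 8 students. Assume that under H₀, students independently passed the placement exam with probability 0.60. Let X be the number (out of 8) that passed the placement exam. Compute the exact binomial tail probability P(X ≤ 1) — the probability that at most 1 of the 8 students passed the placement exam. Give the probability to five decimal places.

P = 0.00852

X is binomial with n = 8 and p = 0.60.
P(X ≤ 1) = C(8,0)·0.60^0·0.40^8 + C(8,1)·0.60^1·0.40^7.
= 0.000655 + 0.007864 = 0.00852.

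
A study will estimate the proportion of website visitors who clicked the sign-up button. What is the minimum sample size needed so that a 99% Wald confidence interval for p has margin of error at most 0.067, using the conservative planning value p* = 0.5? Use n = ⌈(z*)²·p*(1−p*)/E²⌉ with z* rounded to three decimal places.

n = 370

For 99% confidence, z* = 2.576.
p*(1−p*) = 0.2500.
(z*)²·p*(1−p*)/E² = 6.635776·0.2500/0.004489 = 369.558.
⌈369.558⌉ = 370.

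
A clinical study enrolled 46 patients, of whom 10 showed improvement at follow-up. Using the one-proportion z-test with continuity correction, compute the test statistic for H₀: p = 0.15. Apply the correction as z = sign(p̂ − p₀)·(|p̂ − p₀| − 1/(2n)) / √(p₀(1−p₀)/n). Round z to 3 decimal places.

The sample proportion is 10/46 = 0.21739. p̂ − p₀ = 0.067391.
1/(2n) = 0.010870.
Corrected numerator: |0.067391| − 0.010870 = 0.056521.
SE₀ = √(0.15·0.85/46) = 0.052647.
z = (+)0.056521/0.052647 = 1.074.

z = 1.074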